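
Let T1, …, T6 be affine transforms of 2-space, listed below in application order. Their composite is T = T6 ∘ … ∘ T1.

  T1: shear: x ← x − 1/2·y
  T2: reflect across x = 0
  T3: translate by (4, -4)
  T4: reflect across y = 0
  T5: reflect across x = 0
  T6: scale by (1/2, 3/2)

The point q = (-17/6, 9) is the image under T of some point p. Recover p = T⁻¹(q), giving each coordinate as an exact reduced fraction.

p = (-8/3, -2)

T1 = [1 -1/2 0; 0 1 0; 0 0 1]
T2·T1 = [-1 1/2 0; 0 1 0; 0 0 1]
T3·…·T1 = [-1 1/2 4; 0 1 -4; 0 0 1]
T4·…·T1 = [-1 1/2 4; 0 -1 4; 0 0 1]
T5·…·T1 = [1 -1/2 -4; 0 -1 4; 0 0 1]
T6·…·T1 = [1/2 -1/4 -2; 0 -3/2 6; 0 0 1]
det M = -3/4; M⁻¹ = [2 -1/3 6; 0 -2/3 4; 0 0 1]
M⁻¹ · (-17/6, 9)ᵀ = (-8/3, -2)ᵀ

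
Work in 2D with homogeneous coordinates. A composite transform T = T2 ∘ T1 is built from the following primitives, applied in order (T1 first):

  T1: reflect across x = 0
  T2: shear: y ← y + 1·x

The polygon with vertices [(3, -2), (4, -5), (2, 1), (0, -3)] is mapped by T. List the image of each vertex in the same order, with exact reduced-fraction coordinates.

image vertices: (-3, -5), (-4, -9), (-2, -1), (0, -3)

T1 reflect across x = 0: (3, -2) → (-3, -2); (4, -5) → (-4, -5); (2, 1) → (-2, 1); (0, -3) → (0, -3)
T2 shear: y ← y + 1·x: (-3, -2) → (-3, -5); (-4, -5) → (-4, -9); (-2, 1) → (-2, -1); (0, -3) → (0, -3)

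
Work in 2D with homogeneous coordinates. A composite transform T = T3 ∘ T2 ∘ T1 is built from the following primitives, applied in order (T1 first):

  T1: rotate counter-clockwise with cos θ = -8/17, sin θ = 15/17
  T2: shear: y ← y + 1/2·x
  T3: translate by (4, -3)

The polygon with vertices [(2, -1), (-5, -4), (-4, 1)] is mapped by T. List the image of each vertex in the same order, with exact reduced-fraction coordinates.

T1 rotate counter-clockwise with cos θ = -8/17, sin θ = 15/17: (2, -1) → (-1/17, 38/17); (-5, -4) → (100/17, -43/17); (-4, 1) → (1, -4)
T2 shear: y ← y + 1/2·x: (-1/17, 38/17) → (-1/17, 75/34); (100/17, -43/17) → (100/17, 7/17); (1, -4) → (1, -7/2)
T3 translate by (4, -3): (-1/17, 75/34) → (67/17, -27/34); (100/17, 7/17) → (168/17, -44/17); (1, -7/2) → (5, -13/2)

image vertices: (67/17, -27/34), (168/17, -44/17), (5, -13/2)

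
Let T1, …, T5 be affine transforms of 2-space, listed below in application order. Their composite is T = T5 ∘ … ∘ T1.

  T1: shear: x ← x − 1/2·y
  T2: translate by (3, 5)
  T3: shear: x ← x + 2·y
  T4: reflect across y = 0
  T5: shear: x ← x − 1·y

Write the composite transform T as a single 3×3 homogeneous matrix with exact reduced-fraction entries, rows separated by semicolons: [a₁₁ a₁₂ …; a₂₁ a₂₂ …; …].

T = [1 5/2 18; 0 -1 -5; 0 0 1]

T1 = [1 -1/2 0; 0 1 0; 0 0 1]
T2·T1 = [1 -1/2 3; 0 1 5; 0 0 1]
T3·…·T1 = [1 3/2 13; 0 1 5; 0 0 1]
T4·…·T1 = [1 3/2 13; 0 -1 -5; 0 0 1]
T5·…·T1 = [1 5/2 18; 0 -1 -5; 0 0 1]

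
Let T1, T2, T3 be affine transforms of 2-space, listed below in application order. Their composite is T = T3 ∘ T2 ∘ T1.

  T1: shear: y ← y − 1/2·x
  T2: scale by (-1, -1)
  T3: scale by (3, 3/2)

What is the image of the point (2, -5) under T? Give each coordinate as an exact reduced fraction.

T1 shear: y ← y − 1/2·x: (2, -5) → (2, -6)
T2 scale by (-1, -1): (2, -6) → (-2, 6)
T3 scale by (3, 3/2): (-2, 6) → (-6, 9)

T(p) = (-6, 9)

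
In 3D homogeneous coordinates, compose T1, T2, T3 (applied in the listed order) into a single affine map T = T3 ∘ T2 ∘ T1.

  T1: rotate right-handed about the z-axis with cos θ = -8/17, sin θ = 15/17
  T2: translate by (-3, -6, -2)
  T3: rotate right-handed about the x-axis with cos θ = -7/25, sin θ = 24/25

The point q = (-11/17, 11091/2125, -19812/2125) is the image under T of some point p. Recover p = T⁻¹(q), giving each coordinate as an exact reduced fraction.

p = (-5, 0, -2/5)

T1 = [-8/17 -15/17 0 0; 15/17 -8/17 0 0; 0 0 1 0; 0 0 0 1]
T2·T1 = [-8/17 -15/17 0 -3; 15/17 -8/17 0 -6; 0 0 1 -2; 0 0 0 1]
T3·…·T1 = [-8/17 -15/17 0 -3; -21/85 56/425 -24/25 18/5; 72/85 -192/425 -7/25 -26/5; 0 0 0 1]
det M = 1; M⁻¹ = [-8/17 -21/85 72/85 66/17; -15/17 56/425 -192/425 -93/17; 0 -24/25 -7/25 2; 0 0 0 1]
M⁻¹ · (-11/17, 11091/2125, -19812/2125)ᵀ = (-5, 0, -2/5)ᵀ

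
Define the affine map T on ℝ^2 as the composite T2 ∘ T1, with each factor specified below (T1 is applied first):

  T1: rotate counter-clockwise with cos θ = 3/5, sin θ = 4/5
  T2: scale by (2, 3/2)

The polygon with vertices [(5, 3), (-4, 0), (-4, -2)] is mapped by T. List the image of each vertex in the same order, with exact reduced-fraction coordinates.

T1 rotate counter-clockwise with cos θ = 3/5, sin θ = 4/5: (5, 3) → (3/5, 29/5); (-4, 0) → (-12/5, -16/5); (-4, -2) → (-4/5, -22/5)
T2 scale by (2, 3/2): (3/5, 29/5) → (6/5, 87/10); (-12/5, -16/5) → (-24/5, -24/5); (-4/5, -22/5) → (-8/5, -33/5)

image vertices: (6/5, 87/10), (-24/5, -24/5), (-8/5, -33/5)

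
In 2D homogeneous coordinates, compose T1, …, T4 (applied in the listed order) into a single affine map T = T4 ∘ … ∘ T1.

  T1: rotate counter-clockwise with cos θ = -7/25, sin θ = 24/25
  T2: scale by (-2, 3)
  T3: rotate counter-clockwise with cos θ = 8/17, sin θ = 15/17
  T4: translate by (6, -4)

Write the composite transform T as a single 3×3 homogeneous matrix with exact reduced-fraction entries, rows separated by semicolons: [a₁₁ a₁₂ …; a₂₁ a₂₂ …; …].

T1 = [-7/25 -24/25 0; 24/25 -7/25 0; 0 0 1]
T2·T1 = [14/25 48/25 0; 72/25 -21/25 0; 0 0 1]
T3·…·T1 = [-968/425 699/425 0; 786/425 552/425 0; 0 0 1]
T4·…·T1 = [-968/425 699/425 6; 786/425 552/425 -4; 0 0 1]

T = [-968/425 699/425 6; 786/425 552/425 -4; 0 0 1]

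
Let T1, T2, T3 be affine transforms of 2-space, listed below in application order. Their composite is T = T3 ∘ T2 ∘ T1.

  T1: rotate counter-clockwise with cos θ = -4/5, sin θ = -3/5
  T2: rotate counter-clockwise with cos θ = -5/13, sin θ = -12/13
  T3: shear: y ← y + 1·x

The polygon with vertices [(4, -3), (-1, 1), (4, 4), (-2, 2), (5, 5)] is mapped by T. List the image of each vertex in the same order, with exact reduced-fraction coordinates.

T1 rotate counter-clockwise with cos θ = -4/5, sin θ = -3/5: (4, -3) → (-5, 0); (-1, 1) → (7/5, -1/5); (4, 4) → (-4/5, -28/5); (-2, 2) → (14/5, -2/5); (5, 5) → (-1, -7)
T2 rotate counter-clockwise with cos θ = -5/13, sin θ = -12/13: (-5, 0) → (25/13, 60/13); (7/5, -1/5) → (-47/65, -79/65); (-4/5, -28/5) → (-316/65, 188/65); (14/5, -2/5) → (-94/65, -158/65); (-1, -7) → (-79/13, 47/13)
T3 shear: y ← y + 1·x: (25/13, 60/13) → (25/13, 85/13); (-47/65, -79/65) → (-47/65, -126/65); (-316/65, 188/65) → (-316/65, -128/65); (-94/65, -158/65) → (-94/65, -252/65); (-79/13, 47/13) → (-79/13, -32/13)

image vertices: (25/13, 85/13), (-47/65, -126/65), (-316/65, -128/65), (-94/65, -252/65), (-79/13, -32/13)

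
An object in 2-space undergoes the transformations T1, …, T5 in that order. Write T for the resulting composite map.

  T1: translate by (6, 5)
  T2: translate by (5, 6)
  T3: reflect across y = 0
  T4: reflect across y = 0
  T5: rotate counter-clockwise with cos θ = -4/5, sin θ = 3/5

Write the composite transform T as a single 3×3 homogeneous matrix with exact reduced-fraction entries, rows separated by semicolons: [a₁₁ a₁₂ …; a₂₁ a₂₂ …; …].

T1 = [1 0 6; 0 1 5; 0 0 1]
T2·T1 = [1 0 11; 0 1 11; 0 0 1]
T3·…·T1 = [1 0 11; 0 -1 -11; 0 0 1]
T4·…·T1 = [1 0 11; 0 1 11; 0 0 1]
T5·…·T1 = [-4/5 -3/5 -77/5; 3/5 -4/5 -11/5; 0 0 1]

T = [-4/5 -3/5 -77/5; 3/5 -4/5 -11/5; 0 0 1]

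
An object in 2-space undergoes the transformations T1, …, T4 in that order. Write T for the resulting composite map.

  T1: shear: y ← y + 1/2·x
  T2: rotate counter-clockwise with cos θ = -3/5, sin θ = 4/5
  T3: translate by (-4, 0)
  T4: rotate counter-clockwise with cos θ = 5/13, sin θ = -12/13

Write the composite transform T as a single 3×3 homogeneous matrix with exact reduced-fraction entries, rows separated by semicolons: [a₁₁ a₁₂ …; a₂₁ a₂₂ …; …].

T1 = [1 0 0; 1/2 1 0; 0 0 1]
T2·T1 = [-1 -4/5 0; 1/2 -3/5 0; 0 0 1]
T3·…·T1 = [-1 -4/5 -4; 1/2 -3/5 0; 0 0 1]
T4·…·T1 = [1/13 -56/65 -20/13; 29/26 33/65 48/13; 0 0 1]

T = [1/13 -56/65 -20/13; 29/26 33/65 48/13; 0 0 1]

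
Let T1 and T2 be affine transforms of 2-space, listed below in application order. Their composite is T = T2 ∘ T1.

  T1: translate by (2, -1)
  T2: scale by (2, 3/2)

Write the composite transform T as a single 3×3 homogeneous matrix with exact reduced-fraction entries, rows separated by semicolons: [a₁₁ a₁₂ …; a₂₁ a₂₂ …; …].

T1 = [1 0 2; 0 1 -1; 0 0 1]
T2·T1 = [2 0 4; 0 3/2 -3/2; 0 0 1]

T = [2 0 4; 0 3/2 -3/2; 0 0 1]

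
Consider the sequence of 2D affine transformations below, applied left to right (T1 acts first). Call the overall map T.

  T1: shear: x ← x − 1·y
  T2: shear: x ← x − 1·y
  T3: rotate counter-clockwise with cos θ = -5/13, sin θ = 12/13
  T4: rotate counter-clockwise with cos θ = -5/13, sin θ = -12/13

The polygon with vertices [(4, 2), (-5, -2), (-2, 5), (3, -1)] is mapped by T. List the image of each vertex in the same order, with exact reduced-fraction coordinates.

image vertices: (0, 2), (-1, -2), (-12, 5), (5, -1)

T1 shear: x ← x − 1·y: (4, 2) → (2, 2); (-5, -2) → (-3, -2); (-2, 5) → (-7, 5); (3, -1) → (4, -1)
T2 shear: x ← x − 1·y: (2, 2) → (0, 2); (-3, -2) → (-1, -2); (-7, 5) → (-12, 5); (4, -1) → (5, -1)
T3 rotate counter-clockwise with cos θ = -5/13, sin θ = 12/13: (0, 2) → (-24/13, -10/13); (-1, -2) → (29/13, -2/13); (-12, 5) → (0, -13); (5, -1) → (-1, 5)
T4 rotate counter-clockwise with cos θ = -5/13, sin θ = -12/13: (-24/13, -10/13) → (0, 2); (29/13, -2/13) → (-1, -2); (0, -13) → (-12, 5); (-1, 5) → (5, -1)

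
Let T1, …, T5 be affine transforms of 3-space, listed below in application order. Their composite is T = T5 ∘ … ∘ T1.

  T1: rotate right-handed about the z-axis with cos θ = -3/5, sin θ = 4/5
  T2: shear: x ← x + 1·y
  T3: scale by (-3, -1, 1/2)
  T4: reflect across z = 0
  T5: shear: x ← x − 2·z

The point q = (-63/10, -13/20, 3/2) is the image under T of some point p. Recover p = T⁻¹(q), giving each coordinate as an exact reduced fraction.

T1 = [-3/5 -4/5 0 0; 4/5 -3/5 0 0; 0 0 1 0; 0 0 0 1]
T2·T1 = [1/5 -7/5 0 0; 4/5 -3/5 0 0; 0 0 1 0; 0 0 0 1]
T3·…·T1 = [-3/5 21/5 0 0; -4/5 3/5 0 0; 0 0 1/2 0; 0 0 0 1]
T4·…·T1 = [-3/5 21/5 0 0; -4/5 3/5 0 0; 0 0 -1/2 0; 0 0 0 1]
T5·…·T1 = [-3/5 21/5 1 0; -4/5 3/5 0 0; 0 0 -1/2 0; 0 0 0 1]
det M = -3/2; M⁻¹ = [1/5 -7/5 2/5 0; 4/15 -1/5 8/15 0; 0 0 -2 0; 0 0 0 1]
M⁻¹ · (-63/10, -13/20, 3/2)ᵀ = (1/4, -3/4, -3)ᵀ

p = (1/4, -3/4, -3)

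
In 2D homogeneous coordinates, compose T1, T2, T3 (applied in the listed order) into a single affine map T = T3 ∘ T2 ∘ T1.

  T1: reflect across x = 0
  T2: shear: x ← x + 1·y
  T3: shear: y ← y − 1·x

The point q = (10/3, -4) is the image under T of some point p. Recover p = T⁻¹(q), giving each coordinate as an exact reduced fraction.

T1 = [-1 0 0; 0 1 0; 0 0 1]
T2·T1 = [-1 1 0; 0 1 0; 0 0 1]
T3·…·T1 = [-1 1 0; 1 0 0; 0 0 1]
det M = -1; M⁻¹ = [0 1 0; 1 1 0; 0 0 1]
M⁻¹ · (10/3, -4)ᵀ = (-4, -2/3)ᵀ

p = (-4, -2/3)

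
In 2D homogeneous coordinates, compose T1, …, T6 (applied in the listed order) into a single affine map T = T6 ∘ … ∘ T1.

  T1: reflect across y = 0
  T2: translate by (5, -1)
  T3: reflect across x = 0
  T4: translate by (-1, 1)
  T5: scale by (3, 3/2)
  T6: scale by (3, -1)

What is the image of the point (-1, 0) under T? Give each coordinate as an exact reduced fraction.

T(p) = (-45, 0)

T1 reflect across y = 0: (-1, 0) → (-1, 0)
T2 translate by (5, -1): (-1, 0) → (4, -1)
T3 reflect across x = 0: (4, -1) → (-4, -1)
T4 translate by (-1, 1): (-4, -1) → (-5, 0)
T5 scale by (3, 3/2): (-5, 0) → (-15, 0)
T6 scale by (3, -1): (-15, 0) → (-45, 0)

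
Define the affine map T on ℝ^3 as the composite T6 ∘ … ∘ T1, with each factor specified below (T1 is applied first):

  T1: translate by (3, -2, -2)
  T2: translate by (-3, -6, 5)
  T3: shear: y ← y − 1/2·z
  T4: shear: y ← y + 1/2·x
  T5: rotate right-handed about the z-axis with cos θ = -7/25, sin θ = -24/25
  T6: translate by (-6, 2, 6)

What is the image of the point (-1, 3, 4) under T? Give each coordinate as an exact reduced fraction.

T1 translate by (3, -2, -2): (-1, 3, 4) → (2, 1, 2)
T2 translate by (-3, -6, 5): (2, 1, 2) → (-1, -5, 7)
T3 shear: y ← y − 1/2·z: (-1, -5, 7) → (-1, -17/2, 7)
T4 shear: y ← y + 1/2·x: (-1, -17/2, 7) → (-1, -9, 7)
T5 rotate right-handed about the z-axis with cos θ = -7/25, sin θ = -24/25: (-1, -9, 7) → (-209/25, 87/25, 7)
T6 translate by (-6, 2, 6): (-209/25, 87/25, 7) → (-359/25, 137/25, 13)

T(p) = (-359/25, 137/25, 13)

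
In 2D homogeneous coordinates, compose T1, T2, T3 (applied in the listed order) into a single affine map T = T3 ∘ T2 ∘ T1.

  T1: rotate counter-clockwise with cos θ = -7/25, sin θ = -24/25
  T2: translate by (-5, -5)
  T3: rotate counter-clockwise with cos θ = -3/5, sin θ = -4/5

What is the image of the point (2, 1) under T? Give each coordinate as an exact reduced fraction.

T(p) = (-3, 8)

T1 rotate counter-clockwise with cos θ = -7/25, sin θ = -24/25: (2, 1) → (2/5, -11/5)
T2 translate by (-5, -5): (2/5, -11/5) → (-23/5, -36/5)
T3 rotate counter-clockwise with cos θ = -3/5, sin θ = -4/5: (-23/5, -36/5) → (-3, 8)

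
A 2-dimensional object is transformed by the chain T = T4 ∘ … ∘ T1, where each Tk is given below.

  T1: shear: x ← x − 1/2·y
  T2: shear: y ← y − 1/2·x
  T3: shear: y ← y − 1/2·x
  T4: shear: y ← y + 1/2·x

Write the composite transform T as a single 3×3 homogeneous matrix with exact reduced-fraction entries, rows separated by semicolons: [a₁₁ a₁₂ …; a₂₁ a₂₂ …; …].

T1 = [1 -1/2 0; 0 1 0; 0 0 1]
T2·T1 = [1 -1/2 0; -1/2 5/4 0; 0 0 1]
T3·…·T1 = [1 -1/2 0; -1 3/2 0; 0 0 1]
T4·…·T1 = [1 -1/2 0; -1/2 5/4 0; 0 0 1]

T = [1 -1/2 0; -1/2 5/4 0; 0 0 1]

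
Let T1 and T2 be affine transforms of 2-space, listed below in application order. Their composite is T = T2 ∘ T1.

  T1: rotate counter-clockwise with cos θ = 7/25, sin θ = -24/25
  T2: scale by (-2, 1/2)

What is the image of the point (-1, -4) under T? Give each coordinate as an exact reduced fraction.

T(p) = (206/25, -2/25)

T1 rotate counter-clockwise with cos θ = 7/25, sin θ = -24/25: (-1, -4) → (-103/25, -4/25)
T2 scale by (-2, 1/2): (-103/25, -4/25) → (206/25, -2/25)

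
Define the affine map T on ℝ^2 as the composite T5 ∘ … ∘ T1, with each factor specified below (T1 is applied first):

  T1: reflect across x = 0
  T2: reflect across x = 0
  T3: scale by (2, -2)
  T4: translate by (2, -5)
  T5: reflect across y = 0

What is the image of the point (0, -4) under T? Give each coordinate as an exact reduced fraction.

T1 reflect across x = 0: (0, -4) → (0, -4)
T2 reflect across x = 0: (0, -4) → (0, -4)
T3 scale by (2, -2): (0, -4) → (0, 8)
T4 translate by (2, -5): (0, 8) → (2, 3)
T5 reflect across y = 0: (2, 3) → (2, -3)

T(p) = (2, -3)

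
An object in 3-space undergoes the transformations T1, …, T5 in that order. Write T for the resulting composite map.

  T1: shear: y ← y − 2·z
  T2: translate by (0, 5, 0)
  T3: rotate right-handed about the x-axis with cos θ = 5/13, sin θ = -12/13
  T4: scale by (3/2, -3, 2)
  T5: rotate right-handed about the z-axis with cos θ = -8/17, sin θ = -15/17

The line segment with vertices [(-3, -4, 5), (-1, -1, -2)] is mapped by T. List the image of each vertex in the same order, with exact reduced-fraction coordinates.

T1 shear: y ← y − 2·z: (-3, -4, 5) → (-3, -14, 5); (-1, -1, -2) → (-1, 3, -2)
T2 translate by (0, 5, 0): (-3, -14, 5) → (-3, -9, 5); (-1, 3, -2) → (-1, 8, -2)
T3 rotate right-handed about the x-axis with cos θ = 5/13, sin θ = -12/13: (-3, -9, 5) → (-3, 15/13, 133/13); (-1, 8, -2) → (-1, 16/13, -106/13)
T4 scale by (3/2, -3, 2): (-3, 15/13, 133/13) → (-9/2, -45/13, 266/13); (-1, 16/13, -106/13) → (-3/2, -48/13, -212/13)
T5 rotate right-handed about the z-axis with cos θ = -8/17, sin θ = -15/17: (-9/2, -45/13, 266/13) → (-207/221, 2475/442, 266/13); (-3/2, -48/13, -212/13) → (-564/221, 1353/442, -212/13)

image vertices: (-207/221, 2475/442, 266/13), (-564/221, 1353/442, -212/13)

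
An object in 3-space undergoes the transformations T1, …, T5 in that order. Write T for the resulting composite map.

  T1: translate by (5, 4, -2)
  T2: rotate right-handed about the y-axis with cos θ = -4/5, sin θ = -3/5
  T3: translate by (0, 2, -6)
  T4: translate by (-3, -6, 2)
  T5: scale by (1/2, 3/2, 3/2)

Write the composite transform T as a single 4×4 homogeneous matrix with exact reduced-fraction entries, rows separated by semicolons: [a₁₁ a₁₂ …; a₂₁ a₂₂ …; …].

T = [-2/5 0 -3/10 -29/10; 0 3/2 0 0; 9/10 0 -6/5 9/10; 0 0 0 1]

T1 = [1 0 0 5; 0 1 0 4; 0 0 1 -2; 0 0 0 1]
T2·T1 = [-4/5 0 -3/5 -14/5; 0 1 0 4; 3/5 0 -4/5 23/5; 0 0 0 1]
T3·…·T1 = [-4/5 0 -3/5 -14/5; 0 1 0 6; 3/5 0 -4/5 -7/5; 0 0 0 1]
T4·…·T1 = [-4/5 0 -3/5 -29/5; 0 1 0 0; 3/5 0 -4/5 3/5; 0 0 0 1]
T5·…·T1 = [-2/5 0 -3/10 -29/10; 0 3/2 0 0; 9/10 0 -6/5 9/10; 0 0 0 1]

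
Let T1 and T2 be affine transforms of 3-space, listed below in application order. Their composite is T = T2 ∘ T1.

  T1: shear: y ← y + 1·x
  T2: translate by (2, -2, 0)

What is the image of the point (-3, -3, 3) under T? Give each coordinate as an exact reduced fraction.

T(p) = (-1, -8, 3)

T1 shear: y ← y + 1·x: (-3, -3, 3) → (-3, -6, 3)
T2 translate by (2, -2, 0): (-3, -6, 3) → (-1, -8, 3)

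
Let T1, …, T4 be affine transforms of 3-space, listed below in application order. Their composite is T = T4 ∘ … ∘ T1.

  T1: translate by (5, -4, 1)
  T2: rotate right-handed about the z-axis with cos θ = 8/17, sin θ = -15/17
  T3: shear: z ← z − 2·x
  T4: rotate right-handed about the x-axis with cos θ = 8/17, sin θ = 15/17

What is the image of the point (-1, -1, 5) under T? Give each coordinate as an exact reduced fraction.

T1 translate by (5, -4, 1): (-1, -1, 5) → (4, -5, 6)
T2 rotate right-handed about the z-axis with cos θ = 8/17, sin θ = -15/17: (4, -5, 6) → (-43/17, -100/17, 6)
T3 shear: z ← z − 2·x: (-43/17, -100/17, 6) → (-43/17, -100/17, 188/17)
T4 rotate right-handed about the x-axis with cos θ = 8/17, sin θ = 15/17: (-43/17, -100/17, 188/17) → (-43/17, -3620/289, 4/289)

T(p) = (-43/17, -3620/289, 4/289)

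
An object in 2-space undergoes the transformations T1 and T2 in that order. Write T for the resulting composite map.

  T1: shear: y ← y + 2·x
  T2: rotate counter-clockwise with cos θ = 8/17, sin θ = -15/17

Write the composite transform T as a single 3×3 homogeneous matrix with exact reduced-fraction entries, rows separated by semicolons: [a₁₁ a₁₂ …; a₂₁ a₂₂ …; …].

T1 = [1 0 0; 2 1 0; 0 0 1]
T2·T1 = [38/17 15/17 0; 1/17 8/17 0; 0 0 1]

T = [38/17 15/17 0; 1/17 8/17 0; 0 0 1]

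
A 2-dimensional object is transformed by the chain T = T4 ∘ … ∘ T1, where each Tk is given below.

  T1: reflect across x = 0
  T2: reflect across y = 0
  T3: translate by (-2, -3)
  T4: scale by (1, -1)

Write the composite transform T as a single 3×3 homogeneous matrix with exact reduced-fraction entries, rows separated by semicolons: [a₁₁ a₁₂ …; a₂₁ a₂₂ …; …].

T = [-1 0 -2; 0 1 3; 0 0 1]

T1 = [-1 0 0; 0 1 0; 0 0 1]
T2·T1 = [-1 0 0; 0 -1 0; 0 0 1]
T3·…·T1 = [-1 0 -2; 0 -1 -3; 0 0 1]
T4·…·T1 = [-1 0 -2; 0 1 3; 0 0 1]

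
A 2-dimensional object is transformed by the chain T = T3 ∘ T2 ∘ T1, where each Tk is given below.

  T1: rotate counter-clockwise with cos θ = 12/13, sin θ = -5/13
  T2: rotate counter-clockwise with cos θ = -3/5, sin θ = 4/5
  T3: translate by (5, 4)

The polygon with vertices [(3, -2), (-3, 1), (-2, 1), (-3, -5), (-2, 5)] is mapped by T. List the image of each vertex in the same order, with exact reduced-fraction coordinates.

image vertices: (31/5, 37/5), (62/13, 11/13), (294/65, 118/65), (688/65, 151/65), (42/65, 54/65)

T1 rotate counter-clockwise with cos θ = 12/13, sin θ = -5/13: (3, -2) → (2, -3); (-3, 1) → (-31/13, 27/13); (-2, 1) → (-19/13, 22/13); (-3, -5) → (-61/13, -45/13); (-2, 5) → (1/13, 70/13)
T2 rotate counter-clockwise with cos θ = -3/5, sin θ = 4/5: (2, -3) → (6/5, 17/5); (-31/13, 27/13) → (-3/13, -41/13); (-19/13, 22/13) → (-31/65, -142/65); (-61/13, -45/13) → (363/65, -109/65); (1/13, 70/13) → (-283/65, -206/65)
T3 translate by (5, 4): (6/5, 17/5) → (31/5, 37/5); (-3/13, -41/13) → (62/13, 11/13); (-31/65, -142/65) → (294/65, 118/65); (363/65, -109/65) → (688/65, 151/65); (-283/65, -206/65) → (42/65, 54/65)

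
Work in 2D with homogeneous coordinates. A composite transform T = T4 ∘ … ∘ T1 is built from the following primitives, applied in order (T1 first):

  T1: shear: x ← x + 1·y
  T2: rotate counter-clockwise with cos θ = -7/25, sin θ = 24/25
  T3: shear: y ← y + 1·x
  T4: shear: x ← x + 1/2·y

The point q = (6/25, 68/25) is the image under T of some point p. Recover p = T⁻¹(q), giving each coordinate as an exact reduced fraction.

p = (4, 0)

T1 = [1 1 0; 0 1 0; 0 0 1]
T2·T1 = [-7/25 -31/25 0; 24/25 17/25 0; 0 0 1]
T3·…·T1 = [-7/25 -31/25 0; 17/25 -14/25 0; 0 0 1]
T4·…·T1 = [3/50 -38/25 0; 17/25 -14/25 0; 0 0 1]
det M = 1; M⁻¹ = [-14/25 38/25 0; -17/25 3/50 0; 0 0 1]
M⁻¹ · (6/25, 68/25)ᵀ = (4, 0)ᵀ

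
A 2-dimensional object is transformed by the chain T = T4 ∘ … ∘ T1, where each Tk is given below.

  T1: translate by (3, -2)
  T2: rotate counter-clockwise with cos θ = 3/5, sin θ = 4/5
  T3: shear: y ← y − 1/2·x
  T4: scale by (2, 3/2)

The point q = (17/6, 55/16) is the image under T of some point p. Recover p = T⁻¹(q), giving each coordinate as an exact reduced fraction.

T1 = [1 0 3; 0 1 -2; 0 0 1]
T2·T1 = [3/5 -4/5 17/5; 4/5 3/5 6/5; 0 0 1]
T3·…·T1 = [3/5 -4/5 17/5; 1/2 1 -1/2; 0 0 1]
T4·…·T1 = [6/5 -8/5 34/5; 3/4 3/2 -3/4; 0 0 1]
det M = 3; M⁻¹ = [1/2 8/15 -3; -1/4 2/5 2; 0 0 1]
M⁻¹ · (17/6, 55/16)ᵀ = (1/4, 8/3)ᵀ

p = (1/4, 8/3)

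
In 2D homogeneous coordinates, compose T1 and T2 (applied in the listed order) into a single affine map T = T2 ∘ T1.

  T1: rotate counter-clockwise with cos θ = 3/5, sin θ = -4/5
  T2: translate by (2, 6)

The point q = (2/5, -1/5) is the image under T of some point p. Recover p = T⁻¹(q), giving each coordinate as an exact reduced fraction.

T1 = [3/5 4/5 0; -4/5 3/5 0; 0 0 1]
T2·T1 = [3/5 4/5 2; -4/5 3/5 6; 0 0 1]
det M = 1; M⁻¹ = [3/5 -4/5 18/5; 4/5 3/5 -26/5; 0 0 1]
M⁻¹ · (2/5, -1/5)ᵀ = (4, -5)ᵀ

p = (4, -5)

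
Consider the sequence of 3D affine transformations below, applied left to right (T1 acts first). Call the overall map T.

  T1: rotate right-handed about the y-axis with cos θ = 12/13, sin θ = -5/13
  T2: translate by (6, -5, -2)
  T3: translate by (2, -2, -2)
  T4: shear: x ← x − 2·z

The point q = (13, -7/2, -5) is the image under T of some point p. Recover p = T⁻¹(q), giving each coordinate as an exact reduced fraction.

p = (-5, 7/2, 1)

T1 = [12/13 0 -5/13 0; 0 1 0 0; 5/13 0 12/13 0; 0 0 0 1]
T2·T1 = [12/13 0 -5/13 6; 0 1 0 -5; 5/13 0 12/13 -2; 0 0 0 1]
T3·…·T1 = [12/13 0 -5/13 8; 0 1 0 -7; 5/13 0 12/13 -4; 0 0 0 1]
T4·…·T1 = [2/13 0 -29/13 16; 0 1 0 -7; 5/13 0 12/13 -4; 0 0 0 1]
det M = 1; M⁻¹ = [12/13 0 29/13 -76/13; 0 1 0 7; -5/13 0 2/13 88/13; 0 0 0 1]
M⁻¹ · (13, -7/2, -5)ᵀ = (-5, 7/2, 1)ᵀ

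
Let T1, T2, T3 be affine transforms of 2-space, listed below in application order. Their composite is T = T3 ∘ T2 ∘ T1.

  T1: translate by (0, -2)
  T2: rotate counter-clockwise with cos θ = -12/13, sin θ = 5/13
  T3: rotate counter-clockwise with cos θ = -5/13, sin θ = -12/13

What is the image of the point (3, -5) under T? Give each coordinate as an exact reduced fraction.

T1 translate by (0, -2): (3, -5) → (3, -7)
T2 rotate counter-clockwise with cos θ = -12/13, sin θ = 5/13: (3, -7) → (-1/13, 99/13)
T3 rotate counter-clockwise with cos θ = -5/13, sin θ = -12/13: (-1/13, 99/13) → (1193/169, -483/169)

T(p) = (1193/169, -483/169)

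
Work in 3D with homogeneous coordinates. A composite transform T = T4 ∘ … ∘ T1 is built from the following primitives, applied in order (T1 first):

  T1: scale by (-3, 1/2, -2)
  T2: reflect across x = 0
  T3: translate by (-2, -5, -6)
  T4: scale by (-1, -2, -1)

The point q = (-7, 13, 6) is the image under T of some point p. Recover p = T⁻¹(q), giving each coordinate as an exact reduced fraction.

T1 = [-3 0 0 0; 0 1/2 0 0; 0 0 -2 0; 0 0 0 1]
T2·T1 = [3 0 0 0; 0 1/2 0 0; 0 0 -2 0; 0 0 0 1]
T3·…·T1 = [3 0 0 -2; 0 1/2 0 -5; 0 0 -2 -6; 0 0 0 1]
T4·…·T1 = [-3 0 0 2; 0 -1 0 10; 0 0 2 6; 0 0 0 1]
det M = 6; M⁻¹ = [-1/3 0 0 2/3; 0 -1 0 10; 0 0 1/2 -3; 0 0 0 1]
M⁻¹ · (-7, 13, 6)ᵀ = (3, -3, 0)ᵀ

p = (3, -3, 0)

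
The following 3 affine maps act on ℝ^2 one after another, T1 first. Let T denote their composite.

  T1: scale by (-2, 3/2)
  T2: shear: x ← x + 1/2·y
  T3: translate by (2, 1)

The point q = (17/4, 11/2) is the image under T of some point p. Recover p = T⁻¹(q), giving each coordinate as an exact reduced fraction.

T1 = [-2 0 0; 0 3/2 0; 0 0 1]
T2·T1 = [-2 3/4 0; 0 3/2 0; 0 0 1]
T3·…·T1 = [-2 3/4 2; 0 3/2 1; 0 0 1]
det M = -3; M⁻¹ = [-1/2 1/4 3/4; 0 2/3 -2/3; 0 0 1]
M⁻¹ · (17/4, 11/2)ᵀ = (0, 3)ᵀ

p = (0, 3)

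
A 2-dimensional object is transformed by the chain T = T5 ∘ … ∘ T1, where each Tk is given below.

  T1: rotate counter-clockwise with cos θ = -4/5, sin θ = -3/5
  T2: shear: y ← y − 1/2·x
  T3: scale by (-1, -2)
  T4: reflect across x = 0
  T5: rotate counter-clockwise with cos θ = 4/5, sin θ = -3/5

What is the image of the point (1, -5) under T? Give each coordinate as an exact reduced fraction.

T1 rotate counter-clockwise with cos θ = -4/5, sin θ = -3/5: (1, -5) → (-19/5, 17/5)
T2 shear: y ← y − 1/2·x: (-19/5, 17/5) → (-19/5, 53/10)
T3 scale by (-1, -2): (-19/5, 53/10) → (19/5, -53/5)
T4 reflect across x = 0: (19/5, -53/5) → (-19/5, -53/5)
T5 rotate counter-clockwise with cos θ = 4/5, sin θ = -3/5: (-19/5, -53/5) → (-47/5, -31/5)

T(p) = (-47/5, -31/5)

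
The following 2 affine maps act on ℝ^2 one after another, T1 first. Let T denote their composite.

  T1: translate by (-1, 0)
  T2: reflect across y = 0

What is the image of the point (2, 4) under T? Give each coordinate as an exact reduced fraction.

T1 translate by (-1, 0): (2, 4) → (1, 4)
T2 reflect across y = 0: (1, 4) → (1, -4)

T(p) = (1, -4)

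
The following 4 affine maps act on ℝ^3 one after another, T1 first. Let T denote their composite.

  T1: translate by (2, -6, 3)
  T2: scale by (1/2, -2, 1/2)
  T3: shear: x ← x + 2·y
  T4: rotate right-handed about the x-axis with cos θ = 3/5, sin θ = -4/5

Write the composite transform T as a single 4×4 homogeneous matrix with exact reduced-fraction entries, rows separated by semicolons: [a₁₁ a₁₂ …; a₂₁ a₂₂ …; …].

T1 = [1 0 0 2; 0 1 0 -6; 0 0 1 3; 0 0 0 1]
T2·T1 = [1/2 0 0 1; 0 -2 0 12; 0 0 1/2 3/2; 0 0 0 1]
T3·…·T1 = [1/2 -4 0 25; 0 -2 0 12; 0 0 1/2 3/2; 0 0 0 1]
T4·…·T1 = [1/2 -4 0 25; 0 -6/5 2/5 42/5; 0 8/5 3/10 -87/10; 0 0 0 1]

T = [1/2 -4 0 25; 0 -6/5 2/5 42/5; 0 8/5 3/10 -87/10; 0 0 0 1]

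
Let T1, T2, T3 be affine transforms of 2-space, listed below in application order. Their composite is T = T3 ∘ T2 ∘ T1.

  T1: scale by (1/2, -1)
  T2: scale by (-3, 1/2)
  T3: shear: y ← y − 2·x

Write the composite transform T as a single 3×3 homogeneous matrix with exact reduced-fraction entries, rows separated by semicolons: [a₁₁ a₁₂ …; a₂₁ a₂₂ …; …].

T1 = [1/2 0 0; 0 -1 0; 0 0 1]
T2·T1 = [-3/2 0 0; 0 -1/2 0; 0 0 1]
T3·…·T1 = [-3/2 0 0; 3 -1/2 0; 0 0 1]

T = [-3/2 0 0; 3 -1/2 0; 0 0 1]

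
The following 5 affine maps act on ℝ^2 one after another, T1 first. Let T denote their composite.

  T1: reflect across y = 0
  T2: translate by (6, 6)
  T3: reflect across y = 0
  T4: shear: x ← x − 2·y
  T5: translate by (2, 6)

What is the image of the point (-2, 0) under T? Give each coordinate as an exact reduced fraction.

T1 reflect across y = 0: (-2, 0) → (-2, 0)
T2 translate by (6, 6): (-2, 0) → (4, 6)
T3 reflect across y = 0: (4, 6) → (4, -6)
T4 shear: x ← x − 2·y: (4, -6) → (16, -6)
T5 translate by (2, 6): (16, -6) → (18, 0)

T(p) = (18, 0)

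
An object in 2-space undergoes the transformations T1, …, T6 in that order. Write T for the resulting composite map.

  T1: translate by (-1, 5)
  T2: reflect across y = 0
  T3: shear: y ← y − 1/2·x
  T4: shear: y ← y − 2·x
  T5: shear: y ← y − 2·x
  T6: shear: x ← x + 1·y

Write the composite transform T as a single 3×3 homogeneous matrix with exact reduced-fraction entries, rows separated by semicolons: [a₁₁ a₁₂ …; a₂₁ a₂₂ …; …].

T = [-7/2 -1 -3/2; -9/2 -1 -1/2; 0 0 1]

T1 = [1 0 -1; 0 1 5; 0 0 1]
T2·T1 = [1 0 -1; 0 -1 -5; 0 0 1]
T3·…·T1 = [1 0 -1; -1/2 -1 -9/2; 0 0 1]
T4·…·T1 = [1 0 -1; -5/2 -1 -5/2; 0 0 1]
T5·…·T1 = [1 0 -1; -9/2 -1 -1/2; 0 0 1]
T6·…·T1 = [-7/2 -1 -3/2; -9/2 -1 -1/2; 0 0 1]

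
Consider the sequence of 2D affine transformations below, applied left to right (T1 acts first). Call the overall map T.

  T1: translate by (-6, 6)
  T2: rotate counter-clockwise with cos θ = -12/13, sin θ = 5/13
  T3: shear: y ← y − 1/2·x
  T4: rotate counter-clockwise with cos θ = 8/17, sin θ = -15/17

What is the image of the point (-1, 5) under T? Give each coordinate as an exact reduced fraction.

T1 translate by (-6, 6): (-1, 5) → (-7, 11)
T2 rotate counter-clockwise with cos θ = -12/13, sin θ = 5/13: (-7, 11) → (29/13, -167/13)
T3 shear: y ← y − 1/2·x: (29/13, -167/13) → (29/13, -363/26)
T4 rotate counter-clockwise with cos θ = 8/17, sin θ = -15/17: (29/13, -363/26) → (-293/26, -111/13)

T(p) = (-293/26, -111/13)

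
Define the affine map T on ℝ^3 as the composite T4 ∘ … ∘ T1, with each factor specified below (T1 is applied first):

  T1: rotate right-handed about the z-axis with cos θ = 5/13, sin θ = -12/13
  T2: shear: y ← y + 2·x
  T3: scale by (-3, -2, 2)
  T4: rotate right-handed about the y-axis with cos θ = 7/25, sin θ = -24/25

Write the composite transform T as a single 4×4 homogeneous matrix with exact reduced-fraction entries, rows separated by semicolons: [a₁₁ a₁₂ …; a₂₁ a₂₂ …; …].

T = [-21/65 -252/325 -48/25 0; 4/13 -58/13 0 0; -72/65 -864/325 14/25 0; 0 0 0 1]

T1 = [5/13 12/13 0 0; -12/13 5/13 0 0; 0 0 1 0; 0 0 0 1]
T2·T1 = [5/13 12/13 0 0; -2/13 29/13 0 0; 0 0 1 0; 0 0 0 1]
T3·…·T1 = [-15/13 -36/13 0 0; 4/13 -58/13 0 0; 0 0 2 0; 0 0 0 1]
T4·…·T1 = [-21/65 -252/325 -48/25 0; 4/13 -58/13 0 0; -72/65 -864/325 14/25 0; 0 0 0 1]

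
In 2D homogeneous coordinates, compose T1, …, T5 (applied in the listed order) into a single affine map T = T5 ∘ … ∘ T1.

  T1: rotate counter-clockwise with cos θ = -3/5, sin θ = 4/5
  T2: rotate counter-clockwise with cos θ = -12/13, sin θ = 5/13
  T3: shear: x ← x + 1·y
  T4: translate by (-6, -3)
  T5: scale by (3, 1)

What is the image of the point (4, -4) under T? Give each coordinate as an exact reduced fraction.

T(p) = (-2682/65, -511/65)

T1 rotate counter-clockwise with cos θ = -3/5, sin θ = 4/5: (4, -4) → (4/5, 28/5)
T2 rotate counter-clockwise with cos θ = -12/13, sin θ = 5/13: (4/5, 28/5) → (-188/65, -316/65)
T3 shear: x ← x + 1·y: (-188/65, -316/65) → (-504/65, -316/65)
T4 translate by (-6, -3): (-504/65, -316/65) → (-894/65, -511/65)
T5 scale by (3, 1): (-894/65, -511/65) → (-2682/65, -511/65)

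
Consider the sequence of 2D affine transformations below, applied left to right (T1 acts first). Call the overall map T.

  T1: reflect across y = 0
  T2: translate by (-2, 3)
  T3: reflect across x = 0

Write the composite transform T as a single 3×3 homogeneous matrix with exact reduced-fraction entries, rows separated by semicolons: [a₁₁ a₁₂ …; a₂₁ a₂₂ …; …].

T1 = [1 0 0; 0 -1 0; 0 0 1]
T2·T1 = [1 0 -2; 0 -1 3; 0 0 1]
T3·…·T1 = [-1 0 2; 0 -1 3; 0 0 1]

T = [-1 0 2; 0 -1 3; 0 0 1]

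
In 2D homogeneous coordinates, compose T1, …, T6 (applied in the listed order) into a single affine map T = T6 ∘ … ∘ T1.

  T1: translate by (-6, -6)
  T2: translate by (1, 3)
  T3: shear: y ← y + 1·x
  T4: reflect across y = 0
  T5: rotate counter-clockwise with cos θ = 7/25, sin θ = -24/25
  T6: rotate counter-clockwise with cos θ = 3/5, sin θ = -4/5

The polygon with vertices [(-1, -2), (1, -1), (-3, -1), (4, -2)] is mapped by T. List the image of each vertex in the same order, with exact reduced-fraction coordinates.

image vertices: (62/5, -9/5), (44/5, -8/5), (72/5, -4/5), (27/5, -14/5)

T1 translate by (-6, -6): (-1, -2) → (-7, -8); (1, -1) → (-5, -7); (-3, -1) → (-9, -7); (4, -2) → (-2, -8)
T2 translate by (1, 3): (-7, -8) → (-6, -5); (-5, -7) → (-4, -4); (-9, -7) → (-8, -4); (-2, -8) → (-1, -5)
T3 shear: y ← y + 1·x: (-6, -5) → (-6, -11); (-4, -4) → (-4, -8); (-8, -4) → (-8, -12); (-1, -5) → (-1, -6)
T4 reflect across y = 0: (-6, -11) → (-6, 11); (-4, -8) → (-4, 8); (-8, -12) → (-8, 12); (-1, -6) → (-1, 6)
T5 rotate counter-clockwise with cos θ = 7/25, sin θ = -24/25: (-6, 11) → (222/25, 221/25); (-4, 8) → (164/25, 152/25); (-8, 12) → (232/25, 276/25); (-1, 6) → (137/25, 66/25)
T6 rotate counter-clockwise with cos θ = 3/5, sin θ = -4/5: (222/25, 221/25) → (62/5, -9/5); (164/25, 152/25) → (44/5, -8/5); (232/25, 276/25) → (72/5, -4/5); (137/25, 66/25) → (27/5, -14/5)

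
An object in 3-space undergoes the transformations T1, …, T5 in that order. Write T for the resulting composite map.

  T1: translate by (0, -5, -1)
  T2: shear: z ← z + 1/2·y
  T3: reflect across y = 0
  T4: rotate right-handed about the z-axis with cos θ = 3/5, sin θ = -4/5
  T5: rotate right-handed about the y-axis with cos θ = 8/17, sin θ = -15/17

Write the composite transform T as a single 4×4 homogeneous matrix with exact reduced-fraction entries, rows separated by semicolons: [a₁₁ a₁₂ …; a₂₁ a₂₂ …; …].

T1 = [1 0 0 0; 0 1 0 -5; 0 0 1 -1; 0 0 0 1]
T2·T1 = [1 0 0 0; 0 1 0 -5; 0 1/2 1 -7/2; 0 0 0 1]
T3·…·T1 = [1 0 0 0; 0 -1 0 5; 0 1/2 1 -7/2; 0 0 0 1]
T4·…·T1 = [3/5 -4/5 0 4; -4/5 -3/5 0 3; 0 1/2 1 -7/2; 0 0 0 1]
T5·…·T1 = [24/85 -139/170 -15/17 169/34; -4/5 -3/5 0 3; 9/17 -8/17 8/17 32/17; 0 0 0 1]

T = [24/85 -139/170 -15/17 169/34; -4/5 -3/5 0 3; 9/17 -8/17 8/17 32/17; 0 0 0 1]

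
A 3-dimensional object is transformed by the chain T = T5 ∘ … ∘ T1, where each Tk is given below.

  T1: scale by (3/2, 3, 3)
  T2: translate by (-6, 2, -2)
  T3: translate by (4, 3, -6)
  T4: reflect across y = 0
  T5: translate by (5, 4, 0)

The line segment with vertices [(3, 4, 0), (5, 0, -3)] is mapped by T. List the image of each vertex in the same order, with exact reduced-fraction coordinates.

T1 scale by (3/2, 3, 3): (3, 4, 0) → (9/2, 12, 0); (5, 0, -3) → (15/2, 0, -9)
T2 translate by (-6, 2, -2): (9/2, 12, 0) → (-3/2, 14, -2); (15/2, 0, -9) → (3/2, 2, -11)
T3 translate by (4, 3, -6): (-3/2, 14, -2) → (5/2, 17, -8); (3/2, 2, -11) → (11/2, 5, -17)
T4 reflect across y = 0: (5/2, 17, -8) → (5/2, -17, -8); (11/2, 5, -17) → (11/2, -5, -17)
T5 translate by (5, 4, 0): (5/2, -17, -8) → (15/2, -13, -8); (11/2, -5, -17) → (21/2, -1, -17)

image vertices: (15/2, -13, -8), (21/2, -1, -17)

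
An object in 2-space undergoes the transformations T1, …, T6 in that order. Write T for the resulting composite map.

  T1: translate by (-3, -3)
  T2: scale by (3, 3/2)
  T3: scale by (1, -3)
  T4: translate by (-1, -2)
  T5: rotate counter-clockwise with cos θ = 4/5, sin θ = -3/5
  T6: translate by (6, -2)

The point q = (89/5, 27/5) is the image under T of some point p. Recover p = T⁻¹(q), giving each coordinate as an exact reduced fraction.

p = (5, -1/3)

T1 = [1 0 -3; 0 1 -3; 0 0 1]
T2·T1 = [3 0 -9; 0 3/2 -9/2; 0 0 1]
T3·…·T1 = [3 0 -9; 0 -9/2 27/2; 0 0 1]
T4·…·T1 = [3 0 -10; 0 -9/2 23/2; 0 0 1]
T5·…·T1 = [12/5 -27/10 -11/10; -9/5 -18/5 76/5; 0 0 1]
T6·…·T1 = [12/5 -27/10 49/10; -9/5 -18/5 66/5; 0 0 1]
det M = -27/2; M⁻¹ = [4/15 -1/5 4/3; -2/15 -8/45 3; 0 0 1]
M⁻¹ · (89/5, 27/5)ᵀ = (5, -1/3)ᵀ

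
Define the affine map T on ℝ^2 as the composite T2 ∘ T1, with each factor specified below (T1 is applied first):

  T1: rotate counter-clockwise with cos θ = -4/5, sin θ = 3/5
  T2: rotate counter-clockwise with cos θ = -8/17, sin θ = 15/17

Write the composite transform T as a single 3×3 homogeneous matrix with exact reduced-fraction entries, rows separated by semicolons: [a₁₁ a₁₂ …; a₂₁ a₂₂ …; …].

T = [-13/85 84/85 0; -84/85 -13/85 0; 0 0 1]

T1 = [-4/5 -3/5 0; 3/5 -4/5 0; 0 0 1]
T2·T1 = [-13/85 84/85 0; -84/85 -13/85 0; 0 0 1]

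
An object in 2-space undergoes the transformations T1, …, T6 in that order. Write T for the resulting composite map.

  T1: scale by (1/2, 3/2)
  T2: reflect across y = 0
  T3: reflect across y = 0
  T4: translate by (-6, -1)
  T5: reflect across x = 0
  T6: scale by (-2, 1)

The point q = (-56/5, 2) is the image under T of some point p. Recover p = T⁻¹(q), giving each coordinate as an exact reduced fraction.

p = (4/5, 2)

T1 = [1/2 0 0; 0 3/2 0; 0 0 1]
T2·T1 = [1/2 0 0; 0 -3/2 0; 0 0 1]
T3·…·T1 = [1/2 0 0; 0 3/2 0; 0 0 1]
T4·…·T1 = [1/2 0 -6; 0 3/2 -1; 0 0 1]
T5·…·T1 = [-1/2 0 6; 0 3/2 -1; 0 0 1]
T6·…·T1 = [1 0 -12; 0 3/2 -1; 0 0 1]
det M = 3/2; M⁻¹ = [1 0 12; 0 2/3 2/3; 0 0 1]
M⁻¹ · (-56/5, 2)ᵀ = (4/5, 2)ᵀ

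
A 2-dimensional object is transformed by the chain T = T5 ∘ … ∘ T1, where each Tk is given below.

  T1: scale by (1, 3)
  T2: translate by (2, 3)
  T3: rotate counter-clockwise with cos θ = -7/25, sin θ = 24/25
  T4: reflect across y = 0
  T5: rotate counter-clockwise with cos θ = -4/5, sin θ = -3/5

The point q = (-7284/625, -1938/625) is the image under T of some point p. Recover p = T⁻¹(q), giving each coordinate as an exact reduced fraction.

p = (-4/5, -5)

T1 = [1 0 0; 0 3 0; 0 0 1]
T2·T1 = [1 0 2; 0 3 3; 0 0 1]
T3·…·T1 = [-7/25 -72/25 -86/25; 24/25 -21/25 27/25; 0 0 1]
T4·…·T1 = [-7/25 -72/25 -86/25; -24/25 21/25 -27/25; 0 0 1]
T5·…·T1 = [-44/125 351/125 263/125; 117/125 132/125 366/125; 0 0 1]
det M = -3; M⁻¹ = [-44/125 117/125 -2; 39/125 44/375 -1; 0 0 1]
M⁻¹ · (-7284/625, -1938/625)ᵀ = (-4/5, -5)ᵀ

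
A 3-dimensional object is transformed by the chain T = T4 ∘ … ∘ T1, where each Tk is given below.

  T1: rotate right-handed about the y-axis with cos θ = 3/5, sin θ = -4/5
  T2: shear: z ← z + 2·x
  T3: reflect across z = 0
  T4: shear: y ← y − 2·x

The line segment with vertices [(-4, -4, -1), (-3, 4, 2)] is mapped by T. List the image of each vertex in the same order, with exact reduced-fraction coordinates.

image vertices: (-8/5, -4/5, 7), (-17/5, 54/5, 8)

T1 rotate right-handed about the y-axis with cos θ = 3/5, sin θ = -4/5: (-4, -4, -1) → (-8/5, -4, -19/5); (-3, 4, 2) → (-17/5, 4, -6/5)
T2 shear: z ← z + 2·x: (-8/5, -4, -19/5) → (-8/5, -4, -7); (-17/5, 4, -6/5) → (-17/5, 4, -8)
T3 reflect across z = 0: (-8/5, -4, -7) → (-8/5, -4, 7); (-17/5, 4, -8) → (-17/5, 4, 8)
T4 shear: y ← y − 2·x: (-8/5, -4, 7) → (-8/5, -4/5, 7); (-17/5, 4, 8) → (-17/5, 54/5, 8)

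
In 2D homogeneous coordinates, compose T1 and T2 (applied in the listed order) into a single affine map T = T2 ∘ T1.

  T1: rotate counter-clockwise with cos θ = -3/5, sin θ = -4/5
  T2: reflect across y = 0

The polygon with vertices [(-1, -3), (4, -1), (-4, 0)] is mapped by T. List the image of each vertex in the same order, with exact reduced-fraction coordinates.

T1 rotate counter-clockwise with cos θ = -3/5, sin θ = -4/5: (-1, -3) → (-9/5, 13/5); (4, -1) → (-16/5, -13/5); (-4, 0) → (12/5, 16/5)
T2 reflect across y = 0: (-9/5, 13/5) → (-9/5, -13/5); (-16/5, -13/5) → (-16/5, 13/5); (12/5, 16/5) → (12/5, -16/5)

image vertices: (-9/5, -13/5), (-16/5, 13/5), (12/5, -16/5)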